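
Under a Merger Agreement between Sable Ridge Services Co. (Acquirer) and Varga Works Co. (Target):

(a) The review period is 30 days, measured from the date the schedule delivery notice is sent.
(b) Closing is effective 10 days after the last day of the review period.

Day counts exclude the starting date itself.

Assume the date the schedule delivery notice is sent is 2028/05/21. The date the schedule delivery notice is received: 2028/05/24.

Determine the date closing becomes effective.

The last day of the review period: 30 calendar days after 2028/05/21 is 2028/06/20.
Adding 10 calendar days to 2028/06/20 gives 2028/06/30, which is the date closing becomes effective.

2028/06/30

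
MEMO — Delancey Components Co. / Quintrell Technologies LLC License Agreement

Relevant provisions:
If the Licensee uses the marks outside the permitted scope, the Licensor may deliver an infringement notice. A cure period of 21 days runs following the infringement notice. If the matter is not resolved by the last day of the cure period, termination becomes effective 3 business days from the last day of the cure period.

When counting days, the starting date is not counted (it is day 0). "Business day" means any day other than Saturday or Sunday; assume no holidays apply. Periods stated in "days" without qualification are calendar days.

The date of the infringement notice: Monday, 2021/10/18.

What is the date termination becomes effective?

2021/11/11

The last day of the cure period: 2021/10/18 + 21 days = 2021/11/08.
The date termination becomes effective: 3 business days after Monday, 2021/11/08, skipping weekends — Nov 9, Nov 10, Nov 11 — lands on Thursday, 2021/11/11.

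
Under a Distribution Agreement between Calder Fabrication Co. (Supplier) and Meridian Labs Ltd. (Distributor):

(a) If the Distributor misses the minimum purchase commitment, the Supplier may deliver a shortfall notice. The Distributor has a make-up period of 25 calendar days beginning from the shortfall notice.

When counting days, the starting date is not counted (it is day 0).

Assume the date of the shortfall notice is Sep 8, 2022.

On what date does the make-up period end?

The last day of the make-up period: Sep 8, 2022 + 25 days = Oct 3, 2022.

Oct 3, 2022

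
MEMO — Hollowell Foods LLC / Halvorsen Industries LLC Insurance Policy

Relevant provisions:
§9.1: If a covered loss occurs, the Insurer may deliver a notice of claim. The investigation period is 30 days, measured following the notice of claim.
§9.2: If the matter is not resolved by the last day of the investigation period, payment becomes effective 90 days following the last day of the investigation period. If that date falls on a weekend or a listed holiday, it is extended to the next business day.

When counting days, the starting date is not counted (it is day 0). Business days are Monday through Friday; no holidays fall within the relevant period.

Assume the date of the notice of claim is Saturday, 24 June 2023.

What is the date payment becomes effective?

23 October 2023

Adding 30 calendar days to 24 June 2023 gives 24 July 2023, which is the last day of the investigation period.
Adding 90 calendar days to 24 July 2023 gives 22 October 2023, which is the date payment becomes effective. That falls on a Sunday, so it rolls to the next business day, Monday, 23 October 2023.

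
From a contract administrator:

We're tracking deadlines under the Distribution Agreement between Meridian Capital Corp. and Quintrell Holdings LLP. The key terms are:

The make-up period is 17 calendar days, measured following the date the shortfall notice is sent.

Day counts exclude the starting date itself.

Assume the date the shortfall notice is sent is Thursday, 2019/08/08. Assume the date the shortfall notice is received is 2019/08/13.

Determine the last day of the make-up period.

2019/08/25

The last day of the make-up period: 17 calendar days after 2019/08/08 is 2019/08/25.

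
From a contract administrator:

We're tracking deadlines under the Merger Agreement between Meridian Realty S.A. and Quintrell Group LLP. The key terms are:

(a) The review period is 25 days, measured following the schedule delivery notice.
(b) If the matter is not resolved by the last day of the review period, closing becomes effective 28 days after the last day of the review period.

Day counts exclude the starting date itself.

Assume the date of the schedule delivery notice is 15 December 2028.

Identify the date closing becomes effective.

6 February 2029

The last day of the review period: 15 December 2028 + 25 days = 9 January 2029.
The date closing becomes effective: 28 calendar days after 9 January 2029 is 6 February 2029.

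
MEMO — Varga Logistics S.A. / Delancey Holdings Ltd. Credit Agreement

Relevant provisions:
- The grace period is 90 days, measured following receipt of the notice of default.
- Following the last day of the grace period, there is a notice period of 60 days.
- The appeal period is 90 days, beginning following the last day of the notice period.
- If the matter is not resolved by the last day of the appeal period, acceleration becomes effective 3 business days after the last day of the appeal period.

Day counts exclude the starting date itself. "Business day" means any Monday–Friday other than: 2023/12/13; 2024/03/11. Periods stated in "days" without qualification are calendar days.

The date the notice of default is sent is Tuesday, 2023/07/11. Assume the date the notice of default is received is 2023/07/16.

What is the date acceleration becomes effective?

The last day of the grace period: 2023/07/16 + 90 days = 2023/10/14.
Adding 60 calendar days to 2023/10/14 gives 2023/12/13, which is the last day of the notice period.
Adding 90 calendar days to 2023/12/13 gives 2024/03/12, which is the last day of the appeal period.
The date acceleration becomes effective: counting 3 business days from Tuesday, 2024/03/12 (Mar 13, Mar 14, Mar 15, skipping weekends) reaches Friday, 2024/03/15.

2024/03/15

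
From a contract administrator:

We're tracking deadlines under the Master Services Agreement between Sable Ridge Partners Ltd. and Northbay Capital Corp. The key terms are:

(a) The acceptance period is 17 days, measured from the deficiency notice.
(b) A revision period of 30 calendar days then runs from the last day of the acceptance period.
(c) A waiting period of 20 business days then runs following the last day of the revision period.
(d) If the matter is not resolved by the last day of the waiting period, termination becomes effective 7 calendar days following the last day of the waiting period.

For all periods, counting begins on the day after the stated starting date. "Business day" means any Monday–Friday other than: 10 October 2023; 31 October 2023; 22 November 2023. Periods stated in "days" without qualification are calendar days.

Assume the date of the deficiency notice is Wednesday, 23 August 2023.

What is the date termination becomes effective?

Adding 17 calendar days to 23 August 2023 gives 9 September 2023, which is the last day of the acceptance period.
Adding 30 calendar days to 9 September 2023 gives 9 October 2023, which is the last day of the revision period.
From Monday, 9 October 2023, 20 business days (Oct 11, Oct 12, Oct 13, Oct 16, …, Nov 6, Nov 7, Nov 8, skipping weekends and the listed holidays on Oct 10, Oct 31) brings us to Wednesday, 8 November 2023, which is the last day of the waiting period.
Adding 7 calendar days to 8 November 2023 gives 15 November 2023, which is the date termination becomes effective.

15 November 2023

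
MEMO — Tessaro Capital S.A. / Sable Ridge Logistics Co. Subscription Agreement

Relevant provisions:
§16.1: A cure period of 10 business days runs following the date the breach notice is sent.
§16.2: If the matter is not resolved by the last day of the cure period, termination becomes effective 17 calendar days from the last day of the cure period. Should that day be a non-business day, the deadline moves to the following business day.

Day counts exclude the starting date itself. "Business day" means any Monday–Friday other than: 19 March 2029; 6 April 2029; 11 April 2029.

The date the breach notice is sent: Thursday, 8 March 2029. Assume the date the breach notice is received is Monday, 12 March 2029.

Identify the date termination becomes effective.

The last day of the cure period: counting 10 business days from Thursday, 8 March 2029 (Mar 9, Mar 12, Mar 13, Mar 14, Mar 15, Mar 16, Mar 20, Mar 21, Mar 22, Mar 23, skipping weekends and the listed holiday on Mar 19) reaches Friday, 23 March 2029.
Adding 17 calendar days to 23 March 2029 gives 9 April 2029, which is the date termination becomes effective. 9 April 2029 is a Monday and is not a listed holiday, so no roll-forward applies.

9 April 2029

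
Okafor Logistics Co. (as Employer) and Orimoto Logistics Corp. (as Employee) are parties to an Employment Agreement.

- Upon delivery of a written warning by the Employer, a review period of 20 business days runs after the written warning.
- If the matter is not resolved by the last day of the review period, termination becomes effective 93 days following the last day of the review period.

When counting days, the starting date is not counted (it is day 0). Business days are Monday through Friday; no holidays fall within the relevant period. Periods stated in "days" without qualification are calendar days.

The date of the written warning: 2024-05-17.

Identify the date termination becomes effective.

The last day of the review period: 20 business days after Friday, 2024-05-17, skipping weekends — May 20, May 21, May 22, May 23, …, Jun 12, Jun 13, Jun 14 — lands on Friday, 2024-06-14.
The date termination becomes effective: 93 calendar days after 2024-06-14 is 2024-09-15.

2024-09-15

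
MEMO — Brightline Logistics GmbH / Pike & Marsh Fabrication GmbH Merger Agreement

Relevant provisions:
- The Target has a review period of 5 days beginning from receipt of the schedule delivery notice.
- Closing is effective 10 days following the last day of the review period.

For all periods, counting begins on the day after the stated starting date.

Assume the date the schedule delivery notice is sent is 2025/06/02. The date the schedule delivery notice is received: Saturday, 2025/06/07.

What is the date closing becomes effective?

Adding 5 calendar days to 2025/06/07 gives 2025/06/12, which is the last day of the review period.
Adding 10 calendar days to 2025/06/12 gives 2025/06/22, which is the date closing becomes effective.

2025/06/22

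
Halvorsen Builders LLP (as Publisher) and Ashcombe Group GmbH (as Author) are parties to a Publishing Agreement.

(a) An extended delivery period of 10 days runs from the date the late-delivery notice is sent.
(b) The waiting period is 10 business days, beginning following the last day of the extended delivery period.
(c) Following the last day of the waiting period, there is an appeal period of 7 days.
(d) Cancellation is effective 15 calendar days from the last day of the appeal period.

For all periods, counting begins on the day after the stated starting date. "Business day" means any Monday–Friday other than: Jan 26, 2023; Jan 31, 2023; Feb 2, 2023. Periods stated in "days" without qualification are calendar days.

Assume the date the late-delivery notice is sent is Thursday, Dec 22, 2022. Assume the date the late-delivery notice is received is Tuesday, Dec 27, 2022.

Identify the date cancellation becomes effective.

The last day of the extended delivery period: Dec 22, 2022 + 10 days = Jan 1, 2023.
The last day of the waiting period: counting 10 business days from Sunday, Jan 1, 2023 (Jan 2, Jan 3, Jan 4, Jan 5, Jan 6, Jan 9, Jan 10, Jan 11, Jan 12, Jan 13, skipping weekends) reaches Friday, Jan 13, 2023.
Adding 7 calendar days to Jan 13, 2023 gives Jan 20, 2023, which is the last day of the appeal period.
The date cancellation becomes effective: Jan 20, 2023 + 15 days = Feb 4, 2023.

Feb 4, 2023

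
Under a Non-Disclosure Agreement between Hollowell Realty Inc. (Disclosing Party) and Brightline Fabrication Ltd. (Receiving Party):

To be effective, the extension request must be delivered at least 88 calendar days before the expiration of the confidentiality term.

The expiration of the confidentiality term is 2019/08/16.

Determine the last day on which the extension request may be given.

2019/05/20

Counting back 88 calendar days from 2019/08/16 gives 2019/05/20.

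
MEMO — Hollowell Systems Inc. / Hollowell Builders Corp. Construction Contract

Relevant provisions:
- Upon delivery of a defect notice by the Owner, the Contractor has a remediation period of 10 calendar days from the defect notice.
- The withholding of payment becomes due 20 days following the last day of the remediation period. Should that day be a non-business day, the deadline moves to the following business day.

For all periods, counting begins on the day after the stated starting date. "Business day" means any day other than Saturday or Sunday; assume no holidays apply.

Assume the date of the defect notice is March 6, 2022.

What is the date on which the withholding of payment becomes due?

The last day of the remediation period: March 6, 2022 + 10 days = March 16, 2022.
Adding 20 calendar days to March 16, 2022 gives April 5, 2022, which is the date on which the withholding of payment becomes due. April 5, 2022 is a Tuesday, so no roll-forward applies.

April 5, 2022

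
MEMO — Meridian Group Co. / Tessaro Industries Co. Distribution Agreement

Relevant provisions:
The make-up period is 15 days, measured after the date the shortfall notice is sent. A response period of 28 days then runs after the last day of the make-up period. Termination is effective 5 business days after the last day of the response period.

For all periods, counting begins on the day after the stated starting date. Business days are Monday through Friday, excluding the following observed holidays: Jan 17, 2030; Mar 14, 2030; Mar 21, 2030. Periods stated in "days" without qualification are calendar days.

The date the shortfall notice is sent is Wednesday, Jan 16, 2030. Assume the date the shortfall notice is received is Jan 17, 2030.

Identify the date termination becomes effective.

Mar 7, 2030

The last day of the make-up period: Jan 16, 2030 + 15 days = Jan 31, 2030.
The last day of the response period: Jan 31, 2030 + 28 days = Feb 28, 2030.
The date termination becomes effective: counting 5 business days from Thursday, Feb 28, 2030 (Mar 1, Mar 4, Mar 5, Mar 6, Mar 7, skipping weekends) reaches Thursday, Mar 7, 2030.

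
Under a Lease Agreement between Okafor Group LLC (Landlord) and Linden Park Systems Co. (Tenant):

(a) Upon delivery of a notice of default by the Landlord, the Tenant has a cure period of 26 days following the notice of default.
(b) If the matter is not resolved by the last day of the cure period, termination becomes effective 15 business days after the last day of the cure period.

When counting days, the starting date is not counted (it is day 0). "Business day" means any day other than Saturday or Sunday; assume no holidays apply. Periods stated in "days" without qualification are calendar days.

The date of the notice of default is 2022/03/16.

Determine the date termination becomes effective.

2022/05/02

The last day of the cure period: 2022/03/16 + 26 days = 2022/04/11.
The date termination becomes effective: 15 business days after Monday, 2022/04/11, skipping weekends — Apr 12, Apr 13, Apr 14, Apr 15, …, Apr 28, Apr 29, May 2 — lands on Monday, 2022/05/02.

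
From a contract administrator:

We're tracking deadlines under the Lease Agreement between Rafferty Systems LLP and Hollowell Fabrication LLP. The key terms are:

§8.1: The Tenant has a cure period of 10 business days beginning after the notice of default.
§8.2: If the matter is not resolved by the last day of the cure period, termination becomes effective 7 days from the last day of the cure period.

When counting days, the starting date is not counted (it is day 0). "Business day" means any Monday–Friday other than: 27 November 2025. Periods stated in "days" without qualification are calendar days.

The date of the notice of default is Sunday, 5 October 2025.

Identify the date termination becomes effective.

24 October 2025

The last day of the cure period: 10 business days after Sunday, 5 October 2025, skipping weekends — Oct 6, Oct 7, Oct 8, Oct 9, Oct 10, Oct 13, Oct 14, Oct 15, Oct 16, Oct 17 — lands on Friday, 17 October 2025.
Adding 7 calendar days to 17 October 2025 gives 24 October 2025, which is the date termination becomes effective.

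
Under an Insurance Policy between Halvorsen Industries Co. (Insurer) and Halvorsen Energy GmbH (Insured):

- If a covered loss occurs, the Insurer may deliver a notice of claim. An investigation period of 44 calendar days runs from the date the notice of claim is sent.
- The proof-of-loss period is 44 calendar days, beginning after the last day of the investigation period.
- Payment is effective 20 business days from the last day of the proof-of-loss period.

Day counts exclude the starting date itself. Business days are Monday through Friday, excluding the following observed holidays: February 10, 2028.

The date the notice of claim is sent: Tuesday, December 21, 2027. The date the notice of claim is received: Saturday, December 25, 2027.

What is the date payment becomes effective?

April 14, 2028

The last day of the investigation period: December 21, 2027 + 44 days = February 3, 2028.
The last day of the proof-of-loss period: February 3, 2028 + 44 days = March 18, 2028.
From Saturday, March 18, 2028, 20 business days (Mar 20, Mar 21, Mar 22, Mar 23, …, Apr 12, Apr 13, Apr 14, skipping weekends) brings us to Friday, April 14, 2028, which is the date payment becomes effective.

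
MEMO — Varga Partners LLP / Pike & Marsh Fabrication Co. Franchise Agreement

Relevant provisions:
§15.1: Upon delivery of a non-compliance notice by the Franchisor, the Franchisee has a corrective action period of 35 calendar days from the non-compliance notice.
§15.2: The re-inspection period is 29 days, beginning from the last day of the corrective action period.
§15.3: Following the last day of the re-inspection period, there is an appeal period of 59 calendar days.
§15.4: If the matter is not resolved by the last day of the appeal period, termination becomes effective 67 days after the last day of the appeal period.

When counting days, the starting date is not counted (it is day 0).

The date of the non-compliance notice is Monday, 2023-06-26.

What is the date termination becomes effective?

Adding 35 calendar days to 2023-06-26 gives 2023-07-31, which is the last day of the corrective action period.
The last day of the re-inspection period: 29 calendar days after 2023-07-31 is 2023-08-29.
The last day of the appeal period: 2023-08-29 + 59 days = 2023-10-27.
Adding 67 calendar days to 2023-10-27 gives 2024-01-02, which is the date termination becomes effective.

2024-01-02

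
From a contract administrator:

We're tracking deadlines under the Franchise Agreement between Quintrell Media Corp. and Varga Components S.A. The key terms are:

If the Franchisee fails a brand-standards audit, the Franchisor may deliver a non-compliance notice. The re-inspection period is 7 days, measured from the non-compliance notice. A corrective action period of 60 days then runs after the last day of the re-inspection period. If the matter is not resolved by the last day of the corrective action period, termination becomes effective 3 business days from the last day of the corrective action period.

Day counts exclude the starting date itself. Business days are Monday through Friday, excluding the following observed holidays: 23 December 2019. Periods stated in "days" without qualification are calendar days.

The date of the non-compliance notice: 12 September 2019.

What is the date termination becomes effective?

21 November 2019

The last day of the re-inspection period: 12 September 2019 + 7 days = 19 September 2019.
Adding 60 calendar days to 19 September 2019 gives 18 November 2019, which is the last day of the corrective action period.
The date termination becomes effective: 3 business days after Monday, 18 November 2019, skipping weekends — Nov 19, Nov 20, Nov 21 — lands on Thursday, 21 November 2019.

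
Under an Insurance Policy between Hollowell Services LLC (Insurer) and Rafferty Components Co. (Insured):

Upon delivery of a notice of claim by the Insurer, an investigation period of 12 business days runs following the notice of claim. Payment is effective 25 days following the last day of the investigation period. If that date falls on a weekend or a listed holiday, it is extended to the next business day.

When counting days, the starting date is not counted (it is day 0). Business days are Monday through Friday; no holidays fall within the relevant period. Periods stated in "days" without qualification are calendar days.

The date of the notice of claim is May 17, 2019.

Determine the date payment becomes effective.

The last day of the investigation period: counting 12 business days from Friday, May 17, 2019 (May 20, May 21, May 22, May 23, …, May 31, Jun 3, Jun 4, skipping weekends) reaches Tuesday, Jun 4, 2019.
The date payment becomes effective: 25 calendar days after Jun 4, 2019 is Jun 29, 2019. That falls on a Saturday, so it rolls to the next business day, Monday, Jul 1, 2019.

Jul 1, 2019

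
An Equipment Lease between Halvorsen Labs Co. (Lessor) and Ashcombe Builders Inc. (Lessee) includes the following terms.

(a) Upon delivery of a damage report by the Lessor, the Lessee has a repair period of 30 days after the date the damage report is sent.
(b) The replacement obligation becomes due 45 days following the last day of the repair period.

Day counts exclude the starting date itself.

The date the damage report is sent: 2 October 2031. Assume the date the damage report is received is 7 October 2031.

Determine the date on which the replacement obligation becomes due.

16 December 2031

The last day of the repair period: 30 calendar days after 2 October 2031 is 1 November 2031.
The date on which the replacement obligation becomes due: 45 calendar days after 1 November 2031 is 16 December 2031.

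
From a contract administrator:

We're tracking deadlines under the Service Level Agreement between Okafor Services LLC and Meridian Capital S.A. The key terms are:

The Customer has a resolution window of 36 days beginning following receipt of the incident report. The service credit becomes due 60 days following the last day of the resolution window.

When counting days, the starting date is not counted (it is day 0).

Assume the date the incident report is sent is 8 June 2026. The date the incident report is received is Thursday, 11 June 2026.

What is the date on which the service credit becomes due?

Adding 36 calendar days to 11 June 2026 gives 17 July 2026, which is the last day of the resolution window.
Adding 60 calendar days to 17 July 2026 gives 15 September 2026, which is the date on which the service credit becomes due.

15 September 2026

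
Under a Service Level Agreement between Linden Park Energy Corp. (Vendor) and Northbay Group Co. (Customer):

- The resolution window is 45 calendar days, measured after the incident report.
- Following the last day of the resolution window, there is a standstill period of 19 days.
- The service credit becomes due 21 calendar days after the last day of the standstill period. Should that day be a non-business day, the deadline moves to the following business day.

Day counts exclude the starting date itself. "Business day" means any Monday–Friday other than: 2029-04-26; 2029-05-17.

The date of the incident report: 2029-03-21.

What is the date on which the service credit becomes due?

The last day of the resolution window: 45 calendar days after 2029-03-21 is 2029-05-05.
The last day of the standstill period: 2029-05-05 + 19 days = 2029-05-24.
The date on which the service credit becomes due: 2029-05-24 + 21 days = 2029-06-14. 2029-06-14 is a Thursday and is not a listed holiday, so no roll-forward applies.

2029-06-14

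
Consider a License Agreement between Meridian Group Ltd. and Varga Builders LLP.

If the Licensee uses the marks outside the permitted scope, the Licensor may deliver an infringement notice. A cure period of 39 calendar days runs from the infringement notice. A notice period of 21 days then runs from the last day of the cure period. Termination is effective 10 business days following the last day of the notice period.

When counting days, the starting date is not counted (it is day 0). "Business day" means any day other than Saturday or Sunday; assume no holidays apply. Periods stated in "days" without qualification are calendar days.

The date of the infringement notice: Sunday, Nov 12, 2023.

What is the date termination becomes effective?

Jan 25, 2024

Adding 39 calendar days to Nov 12, 2023 gives Dec 21, 2023, which is the last day of the cure period.
The last day of the notice period: 21 calendar days after Dec 21, 2023 is Jan 11, 2024.
From Thursday, Jan 11, 2024, 10 business days (Jan 12, Jan 15, Jan 16, Jan 17, Jan 18, Jan 19, Jan 22, Jan 23, Jan 24, Jan 25, skipping weekends) brings us to Thursday, Jan 25, 2024, which is the date termination becomes effective.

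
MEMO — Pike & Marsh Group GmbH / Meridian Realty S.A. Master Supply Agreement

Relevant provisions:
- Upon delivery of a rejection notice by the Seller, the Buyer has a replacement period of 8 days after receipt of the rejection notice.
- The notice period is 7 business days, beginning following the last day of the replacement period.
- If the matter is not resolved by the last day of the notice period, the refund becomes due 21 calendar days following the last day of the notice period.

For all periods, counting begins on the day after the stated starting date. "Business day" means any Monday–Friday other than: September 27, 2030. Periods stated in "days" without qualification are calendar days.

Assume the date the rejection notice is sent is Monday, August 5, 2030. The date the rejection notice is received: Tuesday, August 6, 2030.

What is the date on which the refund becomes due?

The last day of the replacement period: August 6, 2030 + 8 days = August 14, 2030.
The last day of the notice period: 7 business days after Wednesday, August 14, 2030, skipping weekends — Aug 15, Aug 16, Aug 19, Aug 20, Aug 21, Aug 22, Aug 23 — lands on Friday, August 23, 2030.
The date on which the refund becomes due: August 23, 2030 + 21 days = September 13, 2030.

September 13, 2030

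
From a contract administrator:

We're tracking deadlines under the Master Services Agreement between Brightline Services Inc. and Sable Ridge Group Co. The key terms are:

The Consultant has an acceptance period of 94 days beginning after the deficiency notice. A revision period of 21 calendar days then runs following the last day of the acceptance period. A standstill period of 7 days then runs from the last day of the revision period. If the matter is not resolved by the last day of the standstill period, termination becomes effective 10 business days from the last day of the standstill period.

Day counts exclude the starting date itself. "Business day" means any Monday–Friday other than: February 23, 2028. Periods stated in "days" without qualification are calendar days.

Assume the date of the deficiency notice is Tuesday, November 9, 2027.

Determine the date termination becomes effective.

The last day of the acceptance period: November 9, 2027 + 94 days = February 11, 2028.
The last day of the revision period: February 11, 2028 + 21 days = March 3, 2028.
The last day of the standstill period: 7 calendar days after March 3, 2028 is March 10, 2028.
From Friday, March 10, 2028, 10 business days (Mar 13, Mar 14, Mar 15, Mar 16, Mar 17, Mar 20, Mar 21, Mar 22, Mar 23, Mar 24, skipping weekends) brings us to Friday, March 24, 2028, which is the date termination becomes effective.

March 24, 2028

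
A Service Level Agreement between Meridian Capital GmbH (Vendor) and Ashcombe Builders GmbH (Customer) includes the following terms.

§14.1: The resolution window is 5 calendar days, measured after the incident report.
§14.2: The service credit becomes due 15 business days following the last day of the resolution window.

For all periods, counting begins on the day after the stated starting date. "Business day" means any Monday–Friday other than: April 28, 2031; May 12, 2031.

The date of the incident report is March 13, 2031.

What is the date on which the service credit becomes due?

April 8, 2031

Adding 5 calendar days to March 13, 2031 gives March 18, 2031, which is the last day of the resolution window.
From Tuesday, March 18, 2031, 15 business days (Mar 19, Mar 20, Mar 21, Mar 24, …, Apr 4, Apr 7, Apr 8, skipping weekends) brings us to Tuesday, April 8, 2031, which is the date on which the service credit becomes due.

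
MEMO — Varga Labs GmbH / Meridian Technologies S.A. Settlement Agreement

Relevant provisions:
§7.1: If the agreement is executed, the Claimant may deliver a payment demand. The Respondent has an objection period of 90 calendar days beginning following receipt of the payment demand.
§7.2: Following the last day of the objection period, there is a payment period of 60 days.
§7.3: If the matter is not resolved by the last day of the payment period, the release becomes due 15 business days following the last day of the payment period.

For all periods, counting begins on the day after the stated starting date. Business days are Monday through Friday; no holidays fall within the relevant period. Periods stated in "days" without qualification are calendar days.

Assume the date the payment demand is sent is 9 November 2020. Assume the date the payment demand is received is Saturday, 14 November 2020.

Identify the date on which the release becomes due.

4 May 2021

The last day of the objection period: 90 calendar days after 14 November 2020 is 12 February 2021.
The last day of the payment period: 12 February 2021 + 60 days = 13 April 2021.
The date on which the release becomes due: 15 business days after Tuesday, 13 April 2021, skipping weekends — Apr 14, Apr 15, Apr 16, Apr 19, …, Apr 30, May 3, May 4 — lands on Tuesday, 4 May 2021.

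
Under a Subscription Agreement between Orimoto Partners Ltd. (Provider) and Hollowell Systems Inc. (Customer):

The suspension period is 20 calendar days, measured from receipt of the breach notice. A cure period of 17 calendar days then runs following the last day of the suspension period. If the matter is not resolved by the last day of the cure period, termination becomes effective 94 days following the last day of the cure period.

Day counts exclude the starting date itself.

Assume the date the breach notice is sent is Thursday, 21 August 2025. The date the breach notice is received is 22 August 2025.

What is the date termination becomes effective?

The last day of the suspension period: 22 August 2025 + 20 days = 11 September 2025.
The last day of the cure period: 17 calendar days after 11 September 2025 is 28 September 2025.
Adding 94 calendar days to 28 September 2025 gives 31 December 2025, which is the date termination becomes effective.

31 December 2025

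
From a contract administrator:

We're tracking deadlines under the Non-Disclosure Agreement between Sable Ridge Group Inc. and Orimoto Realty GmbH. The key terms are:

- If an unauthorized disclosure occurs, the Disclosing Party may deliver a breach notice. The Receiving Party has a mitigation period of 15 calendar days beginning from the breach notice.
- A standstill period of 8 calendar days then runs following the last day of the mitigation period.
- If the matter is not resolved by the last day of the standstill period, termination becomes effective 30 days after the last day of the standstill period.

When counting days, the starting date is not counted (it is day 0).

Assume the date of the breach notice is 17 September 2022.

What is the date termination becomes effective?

The last day of the mitigation period: 17 September 2022 + 15 days = 2 October 2022.
Adding 8 calendar days to 2 October 2022 gives 10 October 2022, which is the last day of the standstill period.
Adding 30 calendar days to 10 October 2022 gives 9 November 2022, which is the date termination becomes effective.

9 November 2022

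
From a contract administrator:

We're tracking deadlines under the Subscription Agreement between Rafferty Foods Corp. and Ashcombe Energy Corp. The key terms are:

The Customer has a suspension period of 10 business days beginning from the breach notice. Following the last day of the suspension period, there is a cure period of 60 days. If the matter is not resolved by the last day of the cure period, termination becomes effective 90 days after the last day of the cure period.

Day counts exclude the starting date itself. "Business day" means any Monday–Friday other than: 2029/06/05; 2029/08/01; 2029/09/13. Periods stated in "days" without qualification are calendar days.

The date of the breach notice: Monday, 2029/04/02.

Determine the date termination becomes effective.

The last day of the suspension period: counting 10 business days from Monday, 2029/04/02 (Apr 3, Apr 4, Apr 5, Apr 6, Apr 9, Apr 10, Apr 11, Apr 12, Apr 13, Apr 16, skipping weekends) reaches Monday, 2029/04/16.
The last day of the cure period: 2029/04/16 + 60 days = 2029/06/15.
The date termination becomes effective: 2029/06/15 + 90 days = 2029/09/13.

2029/09/13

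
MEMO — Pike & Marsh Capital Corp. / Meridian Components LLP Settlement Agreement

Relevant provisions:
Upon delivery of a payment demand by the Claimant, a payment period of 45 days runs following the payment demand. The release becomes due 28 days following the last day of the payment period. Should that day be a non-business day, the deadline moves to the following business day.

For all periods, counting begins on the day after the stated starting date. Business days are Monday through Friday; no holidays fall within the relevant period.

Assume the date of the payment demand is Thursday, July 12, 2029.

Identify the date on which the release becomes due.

The last day of the payment period: 45 calendar days after July 12, 2029 is August 26, 2029.
Adding 28 calendar days to August 26, 2029 gives September 23, 2029, which is the date on which the release becomes due. That falls on a Sunday, so it rolls to the next business day, Monday, September 24, 2029.

September 24, 2029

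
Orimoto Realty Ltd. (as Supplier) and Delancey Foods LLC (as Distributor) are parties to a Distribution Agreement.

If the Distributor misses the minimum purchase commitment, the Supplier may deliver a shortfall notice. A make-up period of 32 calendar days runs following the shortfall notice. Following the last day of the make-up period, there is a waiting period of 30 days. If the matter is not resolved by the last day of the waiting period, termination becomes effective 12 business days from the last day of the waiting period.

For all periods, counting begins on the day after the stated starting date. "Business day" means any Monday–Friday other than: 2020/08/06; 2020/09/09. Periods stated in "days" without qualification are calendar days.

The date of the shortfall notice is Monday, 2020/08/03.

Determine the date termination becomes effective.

2020/10/20

The last day of the make-up period: 2020/08/03 + 32 days = 2020/09/04.
Adding 30 calendar days to 2020/09/04 gives 2020/10/04, which is the last day of the waiting period.
From Sunday, 2020/10/04, 12 business days (Oct 5, Oct 6, Oct 7, Oct 8, …, Oct 16, Oct 19, Oct 20, skipping weekends) brings us to Tuesday, 2020/10/20, which is the date termination becomes effective.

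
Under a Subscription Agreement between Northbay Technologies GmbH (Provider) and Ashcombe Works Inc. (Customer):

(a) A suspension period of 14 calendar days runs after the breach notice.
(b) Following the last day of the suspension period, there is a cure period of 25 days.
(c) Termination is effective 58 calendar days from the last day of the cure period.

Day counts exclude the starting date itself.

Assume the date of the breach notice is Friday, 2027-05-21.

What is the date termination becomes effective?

Adding 14 calendar days to 2027-05-21 gives 2027-06-04, which is the last day of the suspension period.
The last day of the cure period: 25 calendar days after 2027-06-04 is 2027-06-29.
Adding 58 calendar days to 2027-06-29 gives 2027-08-26, which is the date termination becomes effective.

2027-08-26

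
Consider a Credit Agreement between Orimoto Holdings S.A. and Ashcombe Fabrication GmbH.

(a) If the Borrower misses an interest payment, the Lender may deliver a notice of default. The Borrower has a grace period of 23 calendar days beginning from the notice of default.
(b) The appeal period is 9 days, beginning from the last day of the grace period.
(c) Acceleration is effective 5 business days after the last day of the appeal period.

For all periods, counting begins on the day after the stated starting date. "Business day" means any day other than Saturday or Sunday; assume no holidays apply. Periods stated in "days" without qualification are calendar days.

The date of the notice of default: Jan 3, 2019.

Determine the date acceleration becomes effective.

Feb 11, 2019

The last day of the grace period: Jan 3, 2019 + 23 days = Jan 26, 2019.
The last day of the appeal period: 9 calendar days after Jan 26, 2019 is Feb 4, 2019.
The date acceleration becomes effective: 5 business days after Monday, Feb 4, 2019, skipping weekends — Feb 5, Feb 6, Feb 7, Feb 8, Feb 11 — lands on Monday, Feb 11, 2019.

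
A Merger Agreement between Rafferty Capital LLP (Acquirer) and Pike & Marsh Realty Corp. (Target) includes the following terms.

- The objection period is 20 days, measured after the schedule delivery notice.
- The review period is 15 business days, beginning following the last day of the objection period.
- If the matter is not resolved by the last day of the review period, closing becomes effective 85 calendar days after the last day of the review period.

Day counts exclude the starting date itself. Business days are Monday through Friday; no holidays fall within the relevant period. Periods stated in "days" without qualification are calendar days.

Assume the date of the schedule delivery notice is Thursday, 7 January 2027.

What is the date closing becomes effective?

The last day of the objection period: 7 January 2027 + 20 days = 27 January 2027.
From Wednesday, 27 January 2027, 15 business days (Jan 28, Jan 29, Feb 1, Feb 2, …, Feb 15, Feb 16, Feb 17, skipping weekends) brings us to Wednesday, 17 February 2027, which is the last day of the review period.
Adding 85 calendar days to 17 February 2027 gives 13 May 2027, which is the date closing becomes effective.

13 May 2027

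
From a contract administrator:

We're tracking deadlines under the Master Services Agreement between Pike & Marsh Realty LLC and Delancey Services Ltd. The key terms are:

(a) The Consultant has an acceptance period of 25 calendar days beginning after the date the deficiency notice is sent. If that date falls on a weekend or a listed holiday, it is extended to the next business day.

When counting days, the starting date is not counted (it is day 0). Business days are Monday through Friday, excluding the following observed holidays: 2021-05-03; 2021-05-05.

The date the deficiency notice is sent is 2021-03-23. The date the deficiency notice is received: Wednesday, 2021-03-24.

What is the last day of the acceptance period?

The last day of the acceptance period: 2021-03-23 + 25 days = 2021-04-17. That falls on a Saturday, so it rolls to the next business day, Monday, 2021-04-19.

2021-04-19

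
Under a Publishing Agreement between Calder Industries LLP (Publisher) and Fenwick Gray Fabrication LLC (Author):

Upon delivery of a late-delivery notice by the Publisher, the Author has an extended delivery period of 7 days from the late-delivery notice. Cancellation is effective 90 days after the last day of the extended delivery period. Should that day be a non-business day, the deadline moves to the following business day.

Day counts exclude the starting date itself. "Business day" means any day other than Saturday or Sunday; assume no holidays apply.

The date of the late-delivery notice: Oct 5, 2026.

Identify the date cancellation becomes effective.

The last day of the extended delivery period: Oct 5, 2026 + 7 days = Oct 12, 2026.
Adding 90 calendar days to Oct 12, 2026 gives Jan 10, 2027, which is the date cancellation becomes effective. That falls on a Sunday, so it rolls to the next business day, Monday, Jan 11, 2027.

Jan 11, 2027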